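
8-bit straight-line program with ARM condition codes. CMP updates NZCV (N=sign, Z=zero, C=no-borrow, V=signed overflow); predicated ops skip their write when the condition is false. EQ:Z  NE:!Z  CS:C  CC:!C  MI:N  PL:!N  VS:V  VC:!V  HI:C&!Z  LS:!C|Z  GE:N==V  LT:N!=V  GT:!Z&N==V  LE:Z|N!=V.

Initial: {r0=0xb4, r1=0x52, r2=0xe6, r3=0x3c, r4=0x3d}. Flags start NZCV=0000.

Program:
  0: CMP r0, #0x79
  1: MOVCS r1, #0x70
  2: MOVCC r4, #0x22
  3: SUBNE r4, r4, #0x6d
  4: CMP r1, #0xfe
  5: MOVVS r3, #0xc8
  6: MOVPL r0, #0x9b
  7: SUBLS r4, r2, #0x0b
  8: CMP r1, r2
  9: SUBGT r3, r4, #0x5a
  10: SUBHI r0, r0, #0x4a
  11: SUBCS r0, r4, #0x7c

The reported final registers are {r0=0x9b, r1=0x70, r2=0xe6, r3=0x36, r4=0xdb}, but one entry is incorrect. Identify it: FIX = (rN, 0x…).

FIX = (r3, 0x81)

0: ✓ CMP  NZCV=0011
1: ✓ MOVCS  r1←0x70
2: · MOVCC
3: ✓ SUBNE  r4←0xd0
4: ✓ CMP  NZCV=0000
5: · MOVVS
6: ✓ MOVPL  r0←0x9b
7: ✓ SUBLS  r4←0xdb
8: ✓ CMP  NZCV=1001
9: ✓ SUBGT  r3←0x81
10: · SUBHI
11: · SUBCS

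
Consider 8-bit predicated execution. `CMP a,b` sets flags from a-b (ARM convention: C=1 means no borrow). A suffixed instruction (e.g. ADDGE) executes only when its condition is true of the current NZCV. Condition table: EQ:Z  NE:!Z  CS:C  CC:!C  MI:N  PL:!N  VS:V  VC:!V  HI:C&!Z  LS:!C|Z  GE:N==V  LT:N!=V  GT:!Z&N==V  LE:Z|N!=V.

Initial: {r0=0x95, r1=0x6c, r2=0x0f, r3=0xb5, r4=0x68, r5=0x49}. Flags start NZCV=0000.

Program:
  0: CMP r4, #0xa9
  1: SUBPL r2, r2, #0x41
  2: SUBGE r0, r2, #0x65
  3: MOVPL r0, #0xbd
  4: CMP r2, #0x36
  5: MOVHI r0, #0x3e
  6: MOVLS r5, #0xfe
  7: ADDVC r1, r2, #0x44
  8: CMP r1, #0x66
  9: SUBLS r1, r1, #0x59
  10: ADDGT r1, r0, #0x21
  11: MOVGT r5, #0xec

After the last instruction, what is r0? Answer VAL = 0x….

VAL = 0xaa

0: ✓ CMP  NZCV=1001
1: · SUBPL
2: ✓ SUBGE  r0←0xaa
3: · MOVPL
4: ✓ CMP  NZCV=1000
5: · MOVHI
6: ✓ MOVLS  r5←0xfe
7: ✓ ADDVC  r1←0x53
8: ✓ CMP  NZCV=1000
9: ✓ SUBLS  r1←0xfa
10: · ADDGT
11: · MOVGT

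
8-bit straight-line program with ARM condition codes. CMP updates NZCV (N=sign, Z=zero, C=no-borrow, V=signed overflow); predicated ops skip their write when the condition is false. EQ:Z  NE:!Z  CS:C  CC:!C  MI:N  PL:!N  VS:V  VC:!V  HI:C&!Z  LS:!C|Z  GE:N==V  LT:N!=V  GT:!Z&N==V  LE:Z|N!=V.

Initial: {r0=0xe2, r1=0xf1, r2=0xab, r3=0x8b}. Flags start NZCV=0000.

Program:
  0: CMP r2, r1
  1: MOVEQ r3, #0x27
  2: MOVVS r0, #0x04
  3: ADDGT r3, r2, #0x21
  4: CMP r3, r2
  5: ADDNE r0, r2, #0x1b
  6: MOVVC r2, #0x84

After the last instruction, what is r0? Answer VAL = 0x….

[0] flags=1000 → (cmp)
[1] flags=1000 EQ?F → skip
[2] flags=1000 VS?F → skip
[3] flags=1000 GT?F → skip
[4] flags=1000 → (cmp)
[5] flags=1000 NE?T → r0=0xc6
[6] flags=1000 VC?T → r2=0x84

VAL = 0xc6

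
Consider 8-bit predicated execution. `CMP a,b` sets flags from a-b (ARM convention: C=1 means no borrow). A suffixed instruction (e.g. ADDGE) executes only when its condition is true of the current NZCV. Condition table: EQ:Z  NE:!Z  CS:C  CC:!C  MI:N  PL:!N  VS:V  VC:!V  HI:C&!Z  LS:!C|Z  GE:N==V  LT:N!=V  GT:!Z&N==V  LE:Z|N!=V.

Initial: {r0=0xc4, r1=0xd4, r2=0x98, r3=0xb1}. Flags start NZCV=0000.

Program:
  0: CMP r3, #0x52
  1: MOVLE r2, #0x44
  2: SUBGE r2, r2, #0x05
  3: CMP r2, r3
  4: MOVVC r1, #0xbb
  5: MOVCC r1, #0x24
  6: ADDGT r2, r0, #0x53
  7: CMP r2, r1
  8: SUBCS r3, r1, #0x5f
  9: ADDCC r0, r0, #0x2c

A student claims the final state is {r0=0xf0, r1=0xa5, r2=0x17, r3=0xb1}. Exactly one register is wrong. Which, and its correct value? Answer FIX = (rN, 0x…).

FIX = (r1, 0x24)

[0] flags=0011 → (cmp)
[1] flags=0011 LE?T → r2=0x44
[2] flags=0011 GE?F → skip
[3] flags=1001 → (cmp)
[4] flags=1001 VC?F → skip
[5] flags=1001 CC?T → r1=0x24
[6] flags=1001 GT?T → r2=0x17
[7] flags=1000 → (cmp)
[8] flags=1000 CS?F → skip
[9] flags=1000 CC?T → r0=0xf0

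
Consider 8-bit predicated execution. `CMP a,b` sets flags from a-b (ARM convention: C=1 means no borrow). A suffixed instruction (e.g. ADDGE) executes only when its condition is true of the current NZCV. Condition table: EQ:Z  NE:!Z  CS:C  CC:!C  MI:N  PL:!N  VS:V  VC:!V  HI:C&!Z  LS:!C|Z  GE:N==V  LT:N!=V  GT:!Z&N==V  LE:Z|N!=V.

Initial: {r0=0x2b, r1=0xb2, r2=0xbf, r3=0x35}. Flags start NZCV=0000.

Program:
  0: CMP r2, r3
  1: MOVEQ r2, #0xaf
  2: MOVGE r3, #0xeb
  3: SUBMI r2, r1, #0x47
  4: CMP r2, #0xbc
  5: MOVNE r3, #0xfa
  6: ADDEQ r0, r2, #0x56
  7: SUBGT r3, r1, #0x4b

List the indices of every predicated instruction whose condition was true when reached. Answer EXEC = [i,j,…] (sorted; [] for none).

[0] flags=1010 → (cmp)
[1] flags=1010 EQ?F → skip
[2] flags=1010 GE?F → skip
[3] flags=1010 MI?T → r2=0x6b
[4] flags=1001 → (cmp)
[5] flags=1001 NE?T → r3=0xfa
[6] flags=1001 EQ?F → skip
[7] flags=1001 GT?T → r3=0x67

EXEC = [3,5,7]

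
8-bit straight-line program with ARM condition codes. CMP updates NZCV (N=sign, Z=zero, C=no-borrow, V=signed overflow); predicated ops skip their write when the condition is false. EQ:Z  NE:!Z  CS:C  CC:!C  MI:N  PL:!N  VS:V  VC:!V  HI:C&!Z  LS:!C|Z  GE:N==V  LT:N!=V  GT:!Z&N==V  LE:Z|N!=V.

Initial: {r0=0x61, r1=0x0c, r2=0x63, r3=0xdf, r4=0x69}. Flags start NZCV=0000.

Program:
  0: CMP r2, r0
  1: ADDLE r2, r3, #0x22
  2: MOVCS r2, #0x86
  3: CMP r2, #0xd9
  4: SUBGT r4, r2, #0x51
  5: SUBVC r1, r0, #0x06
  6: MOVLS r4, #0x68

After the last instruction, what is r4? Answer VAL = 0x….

[0] flags=0010 → (cmp)
[1] flags=0010 LE?F → skip
[2] flags=0010 CS?T → r2=0x86
[3] flags=1000 → (cmp)
[4] flags=1000 GT?F → skip
[5] flags=1000 VC?T → r1=0x5b
[6] flags=1000 LS?T → r4=0x68

VAL = 0x68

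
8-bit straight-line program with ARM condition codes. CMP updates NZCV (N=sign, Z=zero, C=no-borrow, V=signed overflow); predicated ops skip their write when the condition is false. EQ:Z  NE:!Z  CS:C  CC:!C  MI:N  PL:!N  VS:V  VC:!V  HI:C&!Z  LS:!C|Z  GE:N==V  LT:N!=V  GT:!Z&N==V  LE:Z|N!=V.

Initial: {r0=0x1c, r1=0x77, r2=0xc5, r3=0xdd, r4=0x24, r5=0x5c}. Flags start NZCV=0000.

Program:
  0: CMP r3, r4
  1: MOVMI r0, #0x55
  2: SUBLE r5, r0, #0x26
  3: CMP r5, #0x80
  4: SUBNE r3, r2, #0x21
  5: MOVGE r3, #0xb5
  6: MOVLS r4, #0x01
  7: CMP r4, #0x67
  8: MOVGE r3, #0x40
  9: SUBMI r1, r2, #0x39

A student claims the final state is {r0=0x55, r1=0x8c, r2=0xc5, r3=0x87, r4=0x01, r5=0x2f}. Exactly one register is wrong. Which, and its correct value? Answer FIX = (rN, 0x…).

FIX = (r3, 0xb5)

[0] flags=1010 → (cmp)
[1] flags=1010 MI?T → r0=0x55
[2] flags=1010 LE?T → r5=0x2f
[3] flags=1001 → (cmp)
[4] flags=1001 NE?T → r3=0xa4
[5] flags=1001 GE?T → r3=0xb5
[6] flags=1001 LS?T → r4=0x01
[7] flags=1000 → (cmp)
[8] flags=1000 GE?F → skip
[9] flags=1000 MI?T → r1=0x8c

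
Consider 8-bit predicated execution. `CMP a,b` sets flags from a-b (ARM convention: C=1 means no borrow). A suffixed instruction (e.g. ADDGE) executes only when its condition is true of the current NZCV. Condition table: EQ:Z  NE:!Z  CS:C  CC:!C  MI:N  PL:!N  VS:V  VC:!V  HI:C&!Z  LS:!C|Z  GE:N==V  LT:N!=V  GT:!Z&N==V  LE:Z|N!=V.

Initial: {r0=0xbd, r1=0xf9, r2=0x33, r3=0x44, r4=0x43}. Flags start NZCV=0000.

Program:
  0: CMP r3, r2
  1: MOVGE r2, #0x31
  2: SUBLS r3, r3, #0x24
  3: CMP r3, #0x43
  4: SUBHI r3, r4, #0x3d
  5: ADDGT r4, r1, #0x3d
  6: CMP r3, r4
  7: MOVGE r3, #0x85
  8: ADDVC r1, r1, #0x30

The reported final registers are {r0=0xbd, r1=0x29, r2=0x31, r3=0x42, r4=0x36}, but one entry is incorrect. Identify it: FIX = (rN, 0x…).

FIX = (r3, 0x06)

0: ✓ CMP  NZCV=0010
1: ✓ MOVGE  r2←0x31
2: · SUBLS
3: ✓ CMP  NZCV=0010
4: ✓ SUBHI  r3←0x06
5: ✓ ADDGT  r4←0x36
6: ✓ CMP  NZCV=1000
7: · MOVGE
8: ✓ ADDVC  r1←0x29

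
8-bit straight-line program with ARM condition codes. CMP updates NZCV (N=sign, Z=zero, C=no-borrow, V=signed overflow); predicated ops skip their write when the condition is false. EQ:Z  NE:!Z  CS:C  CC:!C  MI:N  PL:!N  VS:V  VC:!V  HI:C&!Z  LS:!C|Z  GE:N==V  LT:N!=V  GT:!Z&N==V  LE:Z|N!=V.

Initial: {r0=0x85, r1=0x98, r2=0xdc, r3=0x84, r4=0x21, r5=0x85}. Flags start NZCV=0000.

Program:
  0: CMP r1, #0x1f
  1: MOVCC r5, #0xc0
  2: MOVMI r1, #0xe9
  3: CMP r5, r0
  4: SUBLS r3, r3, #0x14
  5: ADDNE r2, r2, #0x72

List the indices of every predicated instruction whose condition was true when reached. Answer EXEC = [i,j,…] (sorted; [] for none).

0: ✓ CMP  NZCV=0011
1: · MOVCC
2: · MOVMI
3: ✓ CMP  NZCV=0110
4: ✓ SUBLS  r3←0x70
5: · ADDNE

EXEC = [4]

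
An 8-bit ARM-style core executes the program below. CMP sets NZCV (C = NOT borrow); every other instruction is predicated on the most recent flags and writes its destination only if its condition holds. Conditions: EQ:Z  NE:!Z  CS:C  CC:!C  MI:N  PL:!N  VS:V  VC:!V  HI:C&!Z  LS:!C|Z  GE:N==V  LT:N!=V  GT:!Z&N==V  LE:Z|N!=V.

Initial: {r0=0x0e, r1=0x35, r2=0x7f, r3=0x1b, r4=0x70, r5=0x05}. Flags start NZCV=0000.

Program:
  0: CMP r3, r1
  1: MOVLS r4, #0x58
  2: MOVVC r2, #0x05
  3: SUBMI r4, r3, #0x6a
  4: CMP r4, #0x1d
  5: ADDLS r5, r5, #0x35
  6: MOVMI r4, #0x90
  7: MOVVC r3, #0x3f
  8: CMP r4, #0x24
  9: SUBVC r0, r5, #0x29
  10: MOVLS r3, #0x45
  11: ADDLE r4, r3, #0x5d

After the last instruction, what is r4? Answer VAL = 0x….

[0] flags=1000 → (cmp)
[1] flags=1000 LS?T → r4=0x58
[2] flags=1000 VC?T → r2=0x05
[3] flags=1000 MI?T → r4=0xb1
[4] flags=1010 → (cmp)
[5] flags=1010 LS?F → skip
[6] flags=1010 MI?T → r4=0x90
[7] flags=1010 VC?T → r3=0x3f
[8] flags=0011 → (cmp)
[9] flags=0011 VC?F → skip
[10] flags=0011 LS?F → skip
[11] flags=0011 LE?T → r4=0x9c

VAL = 0x9c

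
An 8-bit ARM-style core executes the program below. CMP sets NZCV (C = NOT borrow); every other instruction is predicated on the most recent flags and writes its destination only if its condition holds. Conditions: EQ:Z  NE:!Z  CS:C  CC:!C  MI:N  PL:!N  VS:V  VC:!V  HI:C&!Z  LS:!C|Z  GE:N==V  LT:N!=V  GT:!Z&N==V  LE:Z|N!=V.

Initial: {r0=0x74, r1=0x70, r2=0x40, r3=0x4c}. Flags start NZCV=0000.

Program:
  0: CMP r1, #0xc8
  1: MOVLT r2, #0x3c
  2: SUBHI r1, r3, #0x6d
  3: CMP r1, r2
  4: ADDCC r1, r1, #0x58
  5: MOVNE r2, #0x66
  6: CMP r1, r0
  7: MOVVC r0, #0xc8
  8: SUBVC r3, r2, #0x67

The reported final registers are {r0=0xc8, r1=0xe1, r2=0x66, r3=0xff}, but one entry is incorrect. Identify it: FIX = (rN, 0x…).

0: ✓ CMP  NZCV=1001
1: · MOVLT
2: · SUBHI
3: ✓ CMP  NZCV=0010
4: · ADDCC
5: ✓ MOVNE  r2←0x66
6: ✓ CMP  NZCV=1000
7: ✓ MOVVC  r0←0xc8
8: ✓ SUBVC  r3←0xff

FIX = (r1, 0x70)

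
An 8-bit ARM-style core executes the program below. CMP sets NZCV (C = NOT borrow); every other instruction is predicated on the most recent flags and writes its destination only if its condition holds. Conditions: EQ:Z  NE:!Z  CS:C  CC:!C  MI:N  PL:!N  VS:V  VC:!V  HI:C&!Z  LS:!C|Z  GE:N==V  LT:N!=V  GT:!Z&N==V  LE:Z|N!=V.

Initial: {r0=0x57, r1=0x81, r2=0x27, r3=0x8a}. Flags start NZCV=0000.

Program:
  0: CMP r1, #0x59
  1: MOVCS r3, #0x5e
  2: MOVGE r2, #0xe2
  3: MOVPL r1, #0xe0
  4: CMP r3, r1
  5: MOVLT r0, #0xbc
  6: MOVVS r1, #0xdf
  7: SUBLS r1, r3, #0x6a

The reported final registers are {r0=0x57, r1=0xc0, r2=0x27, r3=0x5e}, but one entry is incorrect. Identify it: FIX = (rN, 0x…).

FIX = (r1, 0xf4)

0: ✓ CMP  NZCV=0011
1: ✓ MOVCS  r3←0x5e
2: · MOVGE
3: ✓ MOVPL  r1←0xe0
4: ✓ CMP  NZCV=0000
5: · MOVLT
6: · MOVVS
7: ✓ SUBLS  r1←0xf4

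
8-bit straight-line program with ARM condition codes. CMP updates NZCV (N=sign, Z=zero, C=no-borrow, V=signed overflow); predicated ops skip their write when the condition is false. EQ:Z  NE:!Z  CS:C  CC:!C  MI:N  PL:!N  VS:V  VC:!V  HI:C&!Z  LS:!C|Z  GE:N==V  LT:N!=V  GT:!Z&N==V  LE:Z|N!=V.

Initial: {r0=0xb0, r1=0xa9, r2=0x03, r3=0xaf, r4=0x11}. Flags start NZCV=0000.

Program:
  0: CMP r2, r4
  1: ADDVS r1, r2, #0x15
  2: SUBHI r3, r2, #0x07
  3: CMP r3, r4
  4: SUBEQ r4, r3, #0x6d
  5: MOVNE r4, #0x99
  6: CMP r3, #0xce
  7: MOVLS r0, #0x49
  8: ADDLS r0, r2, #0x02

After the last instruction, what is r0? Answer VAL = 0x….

VAL = 0x05

0: ✓ CMP  NZCV=1000
1: · ADDVS
2: · SUBHI
3: ✓ CMP  NZCV=1010
4: · SUBEQ
5: ✓ MOVNE  r4←0x99
6: ✓ CMP  NZCV=1000
7: ✓ MOVLS  r0←0x49
8: ✓ ADDLS  r0←0x05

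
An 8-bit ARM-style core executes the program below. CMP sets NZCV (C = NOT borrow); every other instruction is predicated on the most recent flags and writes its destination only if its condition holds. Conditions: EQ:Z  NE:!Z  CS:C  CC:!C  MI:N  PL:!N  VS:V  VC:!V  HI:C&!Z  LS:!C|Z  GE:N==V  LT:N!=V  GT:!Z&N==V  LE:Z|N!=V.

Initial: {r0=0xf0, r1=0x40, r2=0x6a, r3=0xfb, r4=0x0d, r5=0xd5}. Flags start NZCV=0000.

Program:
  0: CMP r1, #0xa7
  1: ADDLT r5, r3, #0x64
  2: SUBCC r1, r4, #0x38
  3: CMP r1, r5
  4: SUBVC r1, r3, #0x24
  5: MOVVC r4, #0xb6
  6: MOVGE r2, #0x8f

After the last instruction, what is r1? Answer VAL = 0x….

[0] flags=1001 → (cmp)
[1] flags=1001 LT?F → skip
[2] flags=1001 CC?T → r1=0xd5
[3] flags=0110 → (cmp)
[4] flags=0110 VC?T → r1=0xd7
[5] flags=0110 VC?T → r4=0xb6
[6] flags=0110 GE?T → r2=0x8f

VAL = 0xd7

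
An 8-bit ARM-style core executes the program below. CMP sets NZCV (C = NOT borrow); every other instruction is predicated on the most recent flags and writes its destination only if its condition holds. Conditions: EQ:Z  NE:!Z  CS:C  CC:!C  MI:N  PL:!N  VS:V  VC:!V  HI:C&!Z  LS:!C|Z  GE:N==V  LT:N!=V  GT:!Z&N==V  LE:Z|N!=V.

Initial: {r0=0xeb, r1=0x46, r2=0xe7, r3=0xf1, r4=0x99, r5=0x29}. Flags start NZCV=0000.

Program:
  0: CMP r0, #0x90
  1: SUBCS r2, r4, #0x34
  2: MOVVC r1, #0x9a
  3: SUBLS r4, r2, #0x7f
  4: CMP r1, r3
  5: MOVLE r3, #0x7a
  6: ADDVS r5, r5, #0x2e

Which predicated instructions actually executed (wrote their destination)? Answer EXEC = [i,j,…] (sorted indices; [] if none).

EXEC = [1,2,5]

[0] flags=0010 → (cmp)
[1] flags=0010 CS?T → r2=0x65
[2] flags=0010 VC?T → r1=0x9a
[3] flags=0010 LS?F → skip
[4] flags=1000 → (cmp)
[5] flags=1000 LE?T → r3=0x7a
[6] flags=1000 VS?F → skip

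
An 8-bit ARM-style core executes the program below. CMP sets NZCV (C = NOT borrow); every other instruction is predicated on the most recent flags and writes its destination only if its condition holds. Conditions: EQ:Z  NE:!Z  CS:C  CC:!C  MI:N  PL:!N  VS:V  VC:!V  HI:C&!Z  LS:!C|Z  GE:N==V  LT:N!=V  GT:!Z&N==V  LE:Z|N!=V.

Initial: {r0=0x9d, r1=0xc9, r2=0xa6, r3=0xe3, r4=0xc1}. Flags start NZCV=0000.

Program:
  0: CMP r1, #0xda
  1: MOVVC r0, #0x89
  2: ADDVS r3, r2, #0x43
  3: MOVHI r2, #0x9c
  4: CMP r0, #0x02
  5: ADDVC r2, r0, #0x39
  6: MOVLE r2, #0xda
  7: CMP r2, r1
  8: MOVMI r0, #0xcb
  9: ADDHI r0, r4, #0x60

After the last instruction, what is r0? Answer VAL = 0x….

0: ✓ CMP  NZCV=1000
1: ✓ MOVVC  r0←0x89
2: · ADDVS
3: · MOVHI
4: ✓ CMP  NZCV=1010
5: ✓ ADDVC  r2←0xc2
6: ✓ MOVLE  r2←0xda
7: ✓ CMP  NZCV=0010
8: · MOVMI
9: ✓ ADDHI  r0←0x21

VAL = 0x21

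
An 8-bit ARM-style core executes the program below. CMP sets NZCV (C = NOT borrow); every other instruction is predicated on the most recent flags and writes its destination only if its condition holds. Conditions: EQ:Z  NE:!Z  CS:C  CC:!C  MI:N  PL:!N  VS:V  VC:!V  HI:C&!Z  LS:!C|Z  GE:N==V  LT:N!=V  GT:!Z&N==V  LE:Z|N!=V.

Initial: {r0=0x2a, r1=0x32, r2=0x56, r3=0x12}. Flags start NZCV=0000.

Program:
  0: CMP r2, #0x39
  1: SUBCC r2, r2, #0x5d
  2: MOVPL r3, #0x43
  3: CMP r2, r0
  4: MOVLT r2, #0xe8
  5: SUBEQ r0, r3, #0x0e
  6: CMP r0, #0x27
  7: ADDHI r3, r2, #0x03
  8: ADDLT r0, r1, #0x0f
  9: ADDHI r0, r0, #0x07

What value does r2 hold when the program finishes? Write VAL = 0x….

VAL = 0x56

[0] flags=0010 → (cmp)
[1] flags=0010 CC?F → skip
[2] flags=0010 PL?T → r3=0x43
[3] flags=0010 → (cmp)
[4] flags=0010 LT?F → skip
[5] flags=0010 EQ?F → skip
[6] flags=0010 → (cmp)
[7] flags=0010 HI?T → r3=0x59
[8] flags=0010 LT?F → skip
[9] flags=0010 HI?T → r0=0x31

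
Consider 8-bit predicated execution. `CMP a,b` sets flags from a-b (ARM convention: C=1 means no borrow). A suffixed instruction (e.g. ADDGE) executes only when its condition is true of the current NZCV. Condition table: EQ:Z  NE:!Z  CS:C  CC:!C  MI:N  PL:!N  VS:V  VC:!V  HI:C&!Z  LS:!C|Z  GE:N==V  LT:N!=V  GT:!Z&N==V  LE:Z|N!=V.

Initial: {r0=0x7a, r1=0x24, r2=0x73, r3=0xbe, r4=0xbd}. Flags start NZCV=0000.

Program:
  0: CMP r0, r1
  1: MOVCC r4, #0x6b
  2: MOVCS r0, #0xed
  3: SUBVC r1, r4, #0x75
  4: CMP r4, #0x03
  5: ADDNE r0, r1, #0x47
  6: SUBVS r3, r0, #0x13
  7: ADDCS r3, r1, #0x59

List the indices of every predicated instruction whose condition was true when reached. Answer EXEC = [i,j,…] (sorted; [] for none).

EXEC = [2,3,5,7]

[0] flags=0010 → (cmp)
[1] flags=0010 CC?F → skip
[2] flags=0010 CS?T → r0=0xed
[3] flags=0010 VC?T → r1=0x48
[4] flags=1010 → (cmp)
[5] flags=1010 NE?T → r0=0x8f
[6] flags=1010 VS?F → skip
[7] flags=1010 CS?T → r3=0xa1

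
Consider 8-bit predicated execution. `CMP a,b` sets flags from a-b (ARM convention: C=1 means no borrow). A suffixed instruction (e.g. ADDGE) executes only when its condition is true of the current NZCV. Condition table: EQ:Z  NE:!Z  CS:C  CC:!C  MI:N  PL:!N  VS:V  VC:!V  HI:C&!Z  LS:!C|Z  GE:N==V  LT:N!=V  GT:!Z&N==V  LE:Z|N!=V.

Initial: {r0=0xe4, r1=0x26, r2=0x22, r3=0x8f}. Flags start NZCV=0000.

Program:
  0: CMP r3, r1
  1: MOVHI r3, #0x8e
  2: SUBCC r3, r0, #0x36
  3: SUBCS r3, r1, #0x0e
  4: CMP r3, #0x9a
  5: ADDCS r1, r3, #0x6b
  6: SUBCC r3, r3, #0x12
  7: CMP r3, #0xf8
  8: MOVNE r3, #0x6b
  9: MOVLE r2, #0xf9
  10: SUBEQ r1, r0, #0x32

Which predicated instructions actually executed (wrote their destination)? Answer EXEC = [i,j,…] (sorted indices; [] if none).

[0] flags=0011 → (cmp)
[1] flags=0011 HI?T → r3=0x8e
[2] flags=0011 CC?F → skip
[3] flags=0011 CS?T → r3=0x18
[4] flags=0000 → (cmp)
[5] flags=0000 CS?F → skip
[6] flags=0000 CC?T → r3=0x06
[7] flags=0000 → (cmp)
[8] flags=0000 NE?T → r3=0x6b
[9] flags=0000 LE?F → skip
[10] flags=0000 EQ?F → skip

EXEC = [1,3,6,8]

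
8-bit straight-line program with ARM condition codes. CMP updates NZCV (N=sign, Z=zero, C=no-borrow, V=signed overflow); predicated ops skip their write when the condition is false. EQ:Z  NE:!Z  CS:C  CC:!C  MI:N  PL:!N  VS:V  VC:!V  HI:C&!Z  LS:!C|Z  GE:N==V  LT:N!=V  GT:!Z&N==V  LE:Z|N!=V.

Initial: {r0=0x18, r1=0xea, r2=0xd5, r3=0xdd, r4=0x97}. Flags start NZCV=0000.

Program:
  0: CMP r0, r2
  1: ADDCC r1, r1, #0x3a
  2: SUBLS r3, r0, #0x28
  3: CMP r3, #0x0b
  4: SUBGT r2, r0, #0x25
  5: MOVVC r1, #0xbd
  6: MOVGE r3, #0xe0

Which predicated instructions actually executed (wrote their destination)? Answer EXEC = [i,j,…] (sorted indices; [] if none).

0: ✓ CMP  NZCV=0000
1: ✓ ADDCC  r1←0x24
2: ✓ SUBLS  r3←0xf0
3: ✓ CMP  NZCV=1010
4: · SUBGT
5: ✓ MOVVC  r1←0xbd
6: · MOVGE

EXEC = [1,2,5]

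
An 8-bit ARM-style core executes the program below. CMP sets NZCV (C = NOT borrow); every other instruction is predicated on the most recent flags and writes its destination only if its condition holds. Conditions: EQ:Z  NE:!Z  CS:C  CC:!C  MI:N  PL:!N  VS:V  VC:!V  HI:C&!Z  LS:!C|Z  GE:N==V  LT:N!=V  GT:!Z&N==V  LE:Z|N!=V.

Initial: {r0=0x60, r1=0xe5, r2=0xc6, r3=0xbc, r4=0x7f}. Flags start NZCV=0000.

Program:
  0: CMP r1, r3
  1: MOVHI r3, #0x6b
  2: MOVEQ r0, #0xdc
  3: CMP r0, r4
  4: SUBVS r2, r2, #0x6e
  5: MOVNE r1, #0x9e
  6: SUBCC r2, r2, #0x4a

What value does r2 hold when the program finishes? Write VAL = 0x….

VAL = 0x7c

[0] flags=0010 → (cmp)
[1] flags=0010 HI?T → r3=0x6b
[2] flags=0010 EQ?F → skip
[3] flags=1000 → (cmp)
[4] flags=1000 VS?F → skip
[5] flags=1000 NE?T → r1=0x9e
[6] flags=1000 CC?T → r2=0x7c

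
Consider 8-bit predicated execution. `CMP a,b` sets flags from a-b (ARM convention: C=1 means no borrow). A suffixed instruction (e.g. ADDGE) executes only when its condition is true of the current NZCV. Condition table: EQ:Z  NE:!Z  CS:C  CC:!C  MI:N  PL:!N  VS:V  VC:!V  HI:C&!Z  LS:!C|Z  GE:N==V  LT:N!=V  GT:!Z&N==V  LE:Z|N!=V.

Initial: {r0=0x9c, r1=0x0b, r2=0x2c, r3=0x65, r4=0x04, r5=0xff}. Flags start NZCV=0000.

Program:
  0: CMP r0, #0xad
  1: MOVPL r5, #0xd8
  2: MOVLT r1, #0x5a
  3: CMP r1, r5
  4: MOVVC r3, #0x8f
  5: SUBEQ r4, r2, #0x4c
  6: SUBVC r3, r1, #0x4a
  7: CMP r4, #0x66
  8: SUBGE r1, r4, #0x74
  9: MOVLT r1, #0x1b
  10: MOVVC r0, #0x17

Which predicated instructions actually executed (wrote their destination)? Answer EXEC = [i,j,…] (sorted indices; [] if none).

EXEC = [2,4,6,9,10]

0: ✓ CMP  NZCV=1000
1: · MOVPL
2: ✓ MOVLT  r1←0x5a
3: ✓ CMP  NZCV=0000
4: ✓ MOVVC  r3←0x8f
5: · SUBEQ
6: ✓ SUBVC  r3←0x10
7: ✓ CMP  NZCV=1000
8: · SUBGE
9: ✓ MOVLT  r1←0x1b
10: ✓ MOVVC  r0←0x17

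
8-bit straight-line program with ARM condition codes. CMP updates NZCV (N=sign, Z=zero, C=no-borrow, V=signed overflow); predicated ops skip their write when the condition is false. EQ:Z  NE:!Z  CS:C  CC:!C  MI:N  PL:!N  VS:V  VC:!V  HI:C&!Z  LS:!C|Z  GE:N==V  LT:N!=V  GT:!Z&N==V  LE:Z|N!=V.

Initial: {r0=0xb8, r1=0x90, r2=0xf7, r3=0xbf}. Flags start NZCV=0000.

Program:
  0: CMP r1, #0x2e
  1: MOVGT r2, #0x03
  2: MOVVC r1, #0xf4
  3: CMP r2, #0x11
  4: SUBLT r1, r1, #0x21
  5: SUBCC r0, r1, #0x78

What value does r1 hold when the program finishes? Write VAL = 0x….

[0] flags=0011 → (cmp)
[1] flags=0011 GT?F → skip
[2] flags=0011 VC?F → skip
[3] flags=1010 → (cmp)
[4] flags=1010 LT?T → r1=0x6f
[5] flags=1010 CC?F → skip

VAL = 0x6f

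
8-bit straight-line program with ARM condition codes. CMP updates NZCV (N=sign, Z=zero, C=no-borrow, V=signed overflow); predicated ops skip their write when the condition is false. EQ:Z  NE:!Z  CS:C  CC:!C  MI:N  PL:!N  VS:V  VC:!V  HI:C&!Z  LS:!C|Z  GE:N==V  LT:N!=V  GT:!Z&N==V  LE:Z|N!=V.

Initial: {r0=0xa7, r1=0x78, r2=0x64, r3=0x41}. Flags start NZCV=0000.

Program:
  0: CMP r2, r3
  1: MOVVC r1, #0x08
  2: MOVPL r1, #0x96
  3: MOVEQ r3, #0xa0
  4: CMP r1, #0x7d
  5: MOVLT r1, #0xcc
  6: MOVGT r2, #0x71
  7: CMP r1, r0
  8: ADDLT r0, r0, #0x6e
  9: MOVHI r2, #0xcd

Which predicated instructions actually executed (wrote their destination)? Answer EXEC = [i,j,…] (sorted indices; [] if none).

0: ✓ CMP  NZCV=0010
1: ✓ MOVVC  r1←0x08
2: ✓ MOVPL  r1←0x96
3: · MOVEQ
4: ✓ CMP  NZCV=0011
5: ✓ MOVLT  r1←0xcc
6: · MOVGT
7: ✓ CMP  NZCV=0010
8: · ADDLT
9: ✓ MOVHI  r2←0xcd

EXEC = [1,2,5,9]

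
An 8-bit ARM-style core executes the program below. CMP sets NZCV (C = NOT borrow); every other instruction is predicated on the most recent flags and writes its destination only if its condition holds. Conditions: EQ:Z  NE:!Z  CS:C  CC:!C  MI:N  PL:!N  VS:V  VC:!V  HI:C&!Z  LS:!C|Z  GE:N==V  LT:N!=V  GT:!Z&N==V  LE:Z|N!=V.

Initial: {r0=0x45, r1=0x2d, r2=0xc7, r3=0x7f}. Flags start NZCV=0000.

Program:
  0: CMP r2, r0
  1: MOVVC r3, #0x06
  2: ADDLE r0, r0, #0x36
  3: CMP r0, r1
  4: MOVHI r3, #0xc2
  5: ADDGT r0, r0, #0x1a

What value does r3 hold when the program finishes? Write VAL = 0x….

0: ✓ CMP  NZCV=1010
1: ✓ MOVVC  r3←0x06
2: ✓ ADDLE  r0←0x7b
3: ✓ CMP  NZCV=0010
4: ✓ MOVHI  r3←0xc2
5: ✓ ADDGT  r0←0x95

VAL = 0xc2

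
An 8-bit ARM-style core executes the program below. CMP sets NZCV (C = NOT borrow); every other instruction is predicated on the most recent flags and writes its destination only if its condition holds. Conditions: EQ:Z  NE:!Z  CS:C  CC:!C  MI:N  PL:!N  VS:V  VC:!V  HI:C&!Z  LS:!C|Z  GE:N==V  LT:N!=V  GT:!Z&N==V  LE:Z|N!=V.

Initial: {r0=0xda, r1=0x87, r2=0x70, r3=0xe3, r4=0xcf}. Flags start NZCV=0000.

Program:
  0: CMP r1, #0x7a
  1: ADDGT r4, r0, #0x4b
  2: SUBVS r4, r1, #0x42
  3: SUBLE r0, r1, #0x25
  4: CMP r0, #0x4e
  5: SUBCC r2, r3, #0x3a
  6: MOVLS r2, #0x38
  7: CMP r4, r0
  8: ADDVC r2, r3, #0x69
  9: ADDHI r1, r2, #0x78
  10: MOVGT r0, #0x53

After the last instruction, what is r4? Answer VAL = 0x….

0: ✓ CMP  NZCV=0011
1: · ADDGT
2: ✓ SUBVS  r4←0x45
3: ✓ SUBLE  r0←0x62
4: ✓ CMP  NZCV=0010
5: · SUBCC
6: · MOVLS
7: ✓ CMP  NZCV=1000
8: ✓ ADDVC  r2←0x4c
9: · ADDHI
10: · MOVGT

VAL = 0x45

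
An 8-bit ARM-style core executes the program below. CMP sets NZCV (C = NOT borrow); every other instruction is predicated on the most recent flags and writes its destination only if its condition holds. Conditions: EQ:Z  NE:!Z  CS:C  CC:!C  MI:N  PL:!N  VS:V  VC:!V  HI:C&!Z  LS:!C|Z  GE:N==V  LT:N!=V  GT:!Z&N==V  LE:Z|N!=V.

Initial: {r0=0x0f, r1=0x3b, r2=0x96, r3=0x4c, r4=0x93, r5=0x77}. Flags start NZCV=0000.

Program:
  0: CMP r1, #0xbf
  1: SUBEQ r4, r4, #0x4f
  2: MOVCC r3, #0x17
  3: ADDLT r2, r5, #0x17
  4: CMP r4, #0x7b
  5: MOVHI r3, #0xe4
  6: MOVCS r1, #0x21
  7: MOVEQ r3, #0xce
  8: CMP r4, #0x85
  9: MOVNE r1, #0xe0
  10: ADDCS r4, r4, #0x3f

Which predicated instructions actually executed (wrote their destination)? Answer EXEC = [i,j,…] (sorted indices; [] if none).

0: ✓ CMP  NZCV=0000
1: · SUBEQ
2: ✓ MOVCC  r3←0x17
3: · ADDLT
4: ✓ CMP  NZCV=0011
5: ✓ MOVHI  r3←0xe4
6: ✓ MOVCS  r1←0x21
7: · MOVEQ
8: ✓ CMP  NZCV=0010
9: ✓ MOVNE  r1←0xe0
10: ✓ ADDCS  r4←0xd2

EXEC = [2,5,6,9,10]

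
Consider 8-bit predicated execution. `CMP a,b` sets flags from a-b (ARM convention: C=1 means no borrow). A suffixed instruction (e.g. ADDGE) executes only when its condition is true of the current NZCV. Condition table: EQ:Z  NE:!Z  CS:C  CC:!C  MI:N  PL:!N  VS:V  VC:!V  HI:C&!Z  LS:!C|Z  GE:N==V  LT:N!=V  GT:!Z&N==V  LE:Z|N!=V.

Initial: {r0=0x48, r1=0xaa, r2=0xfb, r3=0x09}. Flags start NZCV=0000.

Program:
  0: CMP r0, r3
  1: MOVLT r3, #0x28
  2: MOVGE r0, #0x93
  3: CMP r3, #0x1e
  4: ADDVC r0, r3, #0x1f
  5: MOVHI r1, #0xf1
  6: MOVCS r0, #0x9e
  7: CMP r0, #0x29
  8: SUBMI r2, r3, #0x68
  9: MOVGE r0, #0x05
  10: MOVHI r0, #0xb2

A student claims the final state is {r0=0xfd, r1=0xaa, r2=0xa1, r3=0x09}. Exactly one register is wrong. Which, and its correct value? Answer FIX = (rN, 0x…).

[0] flags=0010 → (cmp)
[1] flags=0010 LT?F → skip
[2] flags=0010 GE?T → r0=0x93
[3] flags=1000 → (cmp)
[4] flags=1000 VC?T → r0=0x28
[5] flags=1000 HI?F → skip
[6] flags=1000 CS?F → skip
[7] flags=1000 → (cmp)
[8] flags=1000 MI?T → r2=0xa1
[9] flags=1000 GE?F → skip
[10] flags=1000 HI?F → skip

FIX = (r0, 0x28)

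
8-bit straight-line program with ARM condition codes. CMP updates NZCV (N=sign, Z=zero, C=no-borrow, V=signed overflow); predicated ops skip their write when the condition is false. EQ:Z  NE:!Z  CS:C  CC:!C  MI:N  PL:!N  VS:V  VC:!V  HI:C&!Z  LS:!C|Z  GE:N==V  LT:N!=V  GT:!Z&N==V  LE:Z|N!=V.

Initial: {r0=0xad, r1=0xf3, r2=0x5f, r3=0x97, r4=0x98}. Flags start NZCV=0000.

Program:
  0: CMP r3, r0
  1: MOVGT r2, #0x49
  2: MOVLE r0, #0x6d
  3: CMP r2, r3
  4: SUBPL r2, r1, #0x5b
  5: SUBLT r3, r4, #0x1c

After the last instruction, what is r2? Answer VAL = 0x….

VAL = 0x5f

[0] flags=1000 → (cmp)
[1] flags=1000 GT?F → skip
[2] flags=1000 LE?T → r0=0x6d
[3] flags=1001 → (cmp)
[4] flags=1001 PL?F → skip
[5] flags=1001 LT?F → skip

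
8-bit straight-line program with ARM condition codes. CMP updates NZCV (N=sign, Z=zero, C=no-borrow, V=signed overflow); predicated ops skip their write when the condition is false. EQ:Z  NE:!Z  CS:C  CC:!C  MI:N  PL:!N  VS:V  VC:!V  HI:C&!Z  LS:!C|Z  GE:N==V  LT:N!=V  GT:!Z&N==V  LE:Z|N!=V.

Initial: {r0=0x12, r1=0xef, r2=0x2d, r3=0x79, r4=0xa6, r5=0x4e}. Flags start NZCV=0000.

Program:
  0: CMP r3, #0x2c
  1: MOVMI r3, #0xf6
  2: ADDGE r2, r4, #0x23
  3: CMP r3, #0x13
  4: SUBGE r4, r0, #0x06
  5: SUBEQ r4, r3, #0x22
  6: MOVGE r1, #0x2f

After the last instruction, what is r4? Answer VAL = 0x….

VAL = 0x0c

[0] flags=0010 → (cmp)
[1] flags=0010 MI?F → skip
[2] flags=0010 GE?T → r2=0xc9
[3] flags=0010 → (cmp)
[4] flags=0010 GE?T → r4=0x0c
[5] flags=0010 EQ?F → skip
[6] flags=0010 GE?T → r1=0x2f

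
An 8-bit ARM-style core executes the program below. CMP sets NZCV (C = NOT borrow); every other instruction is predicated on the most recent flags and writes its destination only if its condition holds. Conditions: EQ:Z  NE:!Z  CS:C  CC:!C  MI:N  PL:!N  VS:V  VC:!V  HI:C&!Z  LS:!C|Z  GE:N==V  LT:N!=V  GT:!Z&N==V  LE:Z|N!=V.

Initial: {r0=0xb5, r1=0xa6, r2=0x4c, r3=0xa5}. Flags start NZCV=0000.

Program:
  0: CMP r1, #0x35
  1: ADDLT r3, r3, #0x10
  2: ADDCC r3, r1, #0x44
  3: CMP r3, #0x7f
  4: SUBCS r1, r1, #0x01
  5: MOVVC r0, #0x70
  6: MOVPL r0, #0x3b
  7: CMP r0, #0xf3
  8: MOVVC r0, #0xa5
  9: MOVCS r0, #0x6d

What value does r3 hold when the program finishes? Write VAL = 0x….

VAL = 0xb5

[0] flags=0011 → (cmp)
[1] flags=0011 LT?T → r3=0xb5
[2] flags=0011 CC?F → skip
[3] flags=0011 → (cmp)
[4] flags=0011 CS?T → r1=0xa5
[5] flags=0011 VC?F → skip
[6] flags=0011 PL?T → r0=0x3b
[7] flags=0000 → (cmp)
[8] flags=0000 VC?T → r0=0xa5
[9] flags=0000 CS?F → skip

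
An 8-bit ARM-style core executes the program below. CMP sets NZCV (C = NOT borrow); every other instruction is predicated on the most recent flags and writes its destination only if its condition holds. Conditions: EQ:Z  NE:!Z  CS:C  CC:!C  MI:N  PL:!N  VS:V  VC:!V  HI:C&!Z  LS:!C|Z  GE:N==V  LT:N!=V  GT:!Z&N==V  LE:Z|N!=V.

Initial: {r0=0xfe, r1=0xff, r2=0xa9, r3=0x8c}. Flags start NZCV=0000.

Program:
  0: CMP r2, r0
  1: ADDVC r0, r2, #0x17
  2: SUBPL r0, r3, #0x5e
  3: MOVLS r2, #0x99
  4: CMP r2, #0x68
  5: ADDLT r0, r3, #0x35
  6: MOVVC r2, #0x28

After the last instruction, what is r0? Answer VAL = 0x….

0: ✓ CMP  NZCV=1000
1: ✓ ADDVC  r0←0xc0
2: · SUBPL
3: ✓ MOVLS  r2←0x99
4: ✓ CMP  NZCV=0011
5: ✓ ADDLT  r0←0xc1
6: · MOVVC

VAL = 0xc1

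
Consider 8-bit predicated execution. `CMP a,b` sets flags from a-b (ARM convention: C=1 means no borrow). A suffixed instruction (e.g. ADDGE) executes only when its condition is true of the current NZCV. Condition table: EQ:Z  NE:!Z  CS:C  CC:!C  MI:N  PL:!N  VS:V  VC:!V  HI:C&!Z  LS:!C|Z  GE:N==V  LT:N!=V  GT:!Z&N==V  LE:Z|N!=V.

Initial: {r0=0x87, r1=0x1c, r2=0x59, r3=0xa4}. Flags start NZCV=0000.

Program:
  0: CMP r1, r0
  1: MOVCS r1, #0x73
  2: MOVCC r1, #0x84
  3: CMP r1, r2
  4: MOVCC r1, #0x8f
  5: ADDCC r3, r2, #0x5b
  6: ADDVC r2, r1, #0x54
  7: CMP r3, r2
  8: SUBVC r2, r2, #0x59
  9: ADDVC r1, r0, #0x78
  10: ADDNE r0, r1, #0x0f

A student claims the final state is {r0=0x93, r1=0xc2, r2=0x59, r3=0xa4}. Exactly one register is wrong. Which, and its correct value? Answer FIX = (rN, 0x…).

FIX = (r1, 0x84)

0: ✓ CMP  NZCV=1001
1: · MOVCS
2: ✓ MOVCC  r1←0x84
3: ✓ CMP  NZCV=0011
4: · MOVCC
5: · ADDCC
6: · ADDVC
7: ✓ CMP  NZCV=0011
8: · SUBVC
9: · ADDVC
10: ✓ ADDNE  r0←0x93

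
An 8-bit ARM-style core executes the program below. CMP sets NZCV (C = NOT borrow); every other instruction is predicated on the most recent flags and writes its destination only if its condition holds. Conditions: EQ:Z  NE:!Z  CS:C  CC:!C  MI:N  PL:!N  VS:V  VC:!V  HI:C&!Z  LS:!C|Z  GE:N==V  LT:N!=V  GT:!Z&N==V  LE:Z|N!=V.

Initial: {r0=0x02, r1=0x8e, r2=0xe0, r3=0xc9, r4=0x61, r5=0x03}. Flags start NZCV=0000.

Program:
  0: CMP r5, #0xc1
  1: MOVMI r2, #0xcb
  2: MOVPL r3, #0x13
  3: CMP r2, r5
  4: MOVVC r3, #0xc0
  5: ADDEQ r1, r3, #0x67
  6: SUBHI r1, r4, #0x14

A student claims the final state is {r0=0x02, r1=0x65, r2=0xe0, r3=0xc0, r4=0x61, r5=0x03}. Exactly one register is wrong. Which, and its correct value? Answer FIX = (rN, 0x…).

FIX = (r1, 0x4d)

[0] flags=0000 → (cmp)
[1] flags=0000 MI?F → skip
[2] flags=0000 PL?T → r3=0x13
[3] flags=1010 → (cmp)
[4] flags=1010 VC?T → r3=0xc0
[5] flags=1010 EQ?F → skip
[6] flags=1010 HI?T → r1=0x4d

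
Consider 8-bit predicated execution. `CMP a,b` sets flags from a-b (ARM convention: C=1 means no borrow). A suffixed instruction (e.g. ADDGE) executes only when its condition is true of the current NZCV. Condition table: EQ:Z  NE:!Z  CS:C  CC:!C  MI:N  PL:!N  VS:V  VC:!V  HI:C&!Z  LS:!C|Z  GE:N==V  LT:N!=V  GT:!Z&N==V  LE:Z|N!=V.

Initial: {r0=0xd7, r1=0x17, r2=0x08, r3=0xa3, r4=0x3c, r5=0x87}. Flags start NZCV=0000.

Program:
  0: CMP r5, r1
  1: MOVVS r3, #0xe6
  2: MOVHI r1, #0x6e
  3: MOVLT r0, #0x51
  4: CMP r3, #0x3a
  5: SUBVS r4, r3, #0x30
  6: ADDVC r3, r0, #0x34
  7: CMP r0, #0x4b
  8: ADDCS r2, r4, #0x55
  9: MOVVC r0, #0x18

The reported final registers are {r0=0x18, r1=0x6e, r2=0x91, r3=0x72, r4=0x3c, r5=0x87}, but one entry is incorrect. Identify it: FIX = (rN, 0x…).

FIX = (r3, 0x85)

[0] flags=0011 → (cmp)
[1] flags=0011 VS?T → r3=0xe6
[2] flags=0011 HI?T → r1=0x6e
[3] flags=0011 LT?T → r0=0x51
[4] flags=1010 → (cmp)
[5] flags=1010 VS?F → skip
[6] flags=1010 VC?T → r3=0x85
[7] flags=0010 → (cmp)
[8] flags=0010 CS?T → r2=0x91
[9] flags=0010 VC?T → r0=0x18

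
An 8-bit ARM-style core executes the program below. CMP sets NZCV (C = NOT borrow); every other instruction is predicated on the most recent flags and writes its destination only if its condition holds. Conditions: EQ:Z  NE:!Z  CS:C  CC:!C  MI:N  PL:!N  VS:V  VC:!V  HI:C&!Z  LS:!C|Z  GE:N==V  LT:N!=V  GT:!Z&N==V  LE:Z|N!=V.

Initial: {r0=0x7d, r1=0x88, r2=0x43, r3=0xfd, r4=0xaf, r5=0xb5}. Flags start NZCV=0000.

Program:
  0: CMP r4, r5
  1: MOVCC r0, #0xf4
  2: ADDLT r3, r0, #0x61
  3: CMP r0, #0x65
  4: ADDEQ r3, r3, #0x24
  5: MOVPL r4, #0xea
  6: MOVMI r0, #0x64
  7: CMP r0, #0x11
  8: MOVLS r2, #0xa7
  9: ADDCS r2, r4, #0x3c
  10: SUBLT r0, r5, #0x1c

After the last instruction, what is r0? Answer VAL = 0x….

VAL = 0x64

[0] flags=1000 → (cmp)
[1] flags=1000 CC?T → r0=0xf4
[2] flags=1000 LT?T → r3=0x55
[3] flags=1010 → (cmp)
[4] flags=1010 EQ?F → skip
[5] flags=1010 PL?F → skip
[6] flags=1010 MI?T → r0=0x64
[7] flags=0010 → (cmp)
[8] flags=0010 LS?F → skip
[9] flags=0010 CS?T → r2=0xeb
[10] flags=0010 LT?F → skip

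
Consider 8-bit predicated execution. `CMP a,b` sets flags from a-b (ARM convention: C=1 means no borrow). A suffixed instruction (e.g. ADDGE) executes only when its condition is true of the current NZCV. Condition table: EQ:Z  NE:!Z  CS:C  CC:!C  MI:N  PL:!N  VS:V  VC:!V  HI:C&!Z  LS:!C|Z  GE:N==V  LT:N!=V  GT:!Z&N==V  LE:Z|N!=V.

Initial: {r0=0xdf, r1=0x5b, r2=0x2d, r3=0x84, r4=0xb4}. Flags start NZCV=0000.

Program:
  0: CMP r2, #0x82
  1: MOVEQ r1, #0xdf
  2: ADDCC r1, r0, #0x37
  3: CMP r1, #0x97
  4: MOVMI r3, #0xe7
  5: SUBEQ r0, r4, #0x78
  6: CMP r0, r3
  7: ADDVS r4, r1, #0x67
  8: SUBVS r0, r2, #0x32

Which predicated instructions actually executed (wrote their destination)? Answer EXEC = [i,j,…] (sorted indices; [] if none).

[0] flags=1001 → (cmp)
[1] flags=1001 EQ?F → skip
[2] flags=1001 CC?T → r1=0x16
[3] flags=0000 → (cmp)
[4] flags=0000 MI?F → skip
[5] flags=0000 EQ?F → skip
[6] flags=0010 → (cmp)
[7] flags=0010 VS?F → skip
[8] flags=0010 VS?F → skip

EXEC = [2]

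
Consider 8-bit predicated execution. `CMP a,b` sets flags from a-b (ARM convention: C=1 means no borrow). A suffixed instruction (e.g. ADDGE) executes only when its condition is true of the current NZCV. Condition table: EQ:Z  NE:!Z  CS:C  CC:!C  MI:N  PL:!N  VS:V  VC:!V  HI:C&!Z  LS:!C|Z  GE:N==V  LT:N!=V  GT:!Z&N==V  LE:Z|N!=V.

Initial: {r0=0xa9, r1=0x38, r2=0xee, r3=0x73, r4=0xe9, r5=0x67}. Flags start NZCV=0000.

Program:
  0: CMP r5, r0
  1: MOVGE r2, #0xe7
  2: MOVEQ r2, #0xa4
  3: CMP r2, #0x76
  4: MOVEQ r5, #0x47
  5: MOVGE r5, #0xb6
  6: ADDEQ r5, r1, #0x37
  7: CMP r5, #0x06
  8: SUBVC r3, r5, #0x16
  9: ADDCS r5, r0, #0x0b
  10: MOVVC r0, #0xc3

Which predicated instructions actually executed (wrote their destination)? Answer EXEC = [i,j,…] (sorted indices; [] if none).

EXEC = [1,8,9,10]

[0] flags=1001 → (cmp)
[1] flags=1001 GE?T → r2=0xe7
[2] flags=1001 EQ?F → skip
[3] flags=0011 → (cmp)
[4] flags=0011 EQ?F → skip
[5] flags=0011 GE?F → skip
[6] flags=0011 EQ?F → skip
[7] flags=0010 → (cmp)
[8] flags=0010 VC?T → r3=0x51
[9] flags=0010 CS?T → r5=0xb4
[10] flags=0010 VC?T → r0=0xc3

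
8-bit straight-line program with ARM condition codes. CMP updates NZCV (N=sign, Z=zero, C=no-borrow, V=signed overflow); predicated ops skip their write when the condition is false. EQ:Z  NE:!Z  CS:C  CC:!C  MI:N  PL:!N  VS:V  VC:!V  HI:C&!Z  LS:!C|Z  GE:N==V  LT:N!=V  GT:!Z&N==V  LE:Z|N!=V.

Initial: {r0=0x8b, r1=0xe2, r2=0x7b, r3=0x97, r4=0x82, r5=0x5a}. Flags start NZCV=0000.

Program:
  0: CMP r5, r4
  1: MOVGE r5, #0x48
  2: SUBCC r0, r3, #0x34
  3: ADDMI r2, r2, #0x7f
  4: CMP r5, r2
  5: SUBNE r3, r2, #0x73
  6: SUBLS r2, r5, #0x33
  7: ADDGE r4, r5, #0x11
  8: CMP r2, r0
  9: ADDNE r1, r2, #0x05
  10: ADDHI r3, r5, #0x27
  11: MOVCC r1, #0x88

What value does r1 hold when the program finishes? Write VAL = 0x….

VAL = 0x88

[0] flags=1001 → (cmp)
[1] flags=1001 GE?T → r5=0x48
[2] flags=1001 CC?T → r0=0x63
[3] flags=1001 MI?T → r2=0xfa
[4] flags=0000 → (cmp)
[5] flags=0000 NE?T → r3=0x87
[6] flags=0000 LS?T → r2=0x15
[7] flags=0000 GE?T → r4=0x59
[8] flags=1000 → (cmp)
[9] flags=1000 NE?T → r1=0x1a
[10] flags=1000 HI?F → skip
[11] flags=1000 CC?T → r1=0x88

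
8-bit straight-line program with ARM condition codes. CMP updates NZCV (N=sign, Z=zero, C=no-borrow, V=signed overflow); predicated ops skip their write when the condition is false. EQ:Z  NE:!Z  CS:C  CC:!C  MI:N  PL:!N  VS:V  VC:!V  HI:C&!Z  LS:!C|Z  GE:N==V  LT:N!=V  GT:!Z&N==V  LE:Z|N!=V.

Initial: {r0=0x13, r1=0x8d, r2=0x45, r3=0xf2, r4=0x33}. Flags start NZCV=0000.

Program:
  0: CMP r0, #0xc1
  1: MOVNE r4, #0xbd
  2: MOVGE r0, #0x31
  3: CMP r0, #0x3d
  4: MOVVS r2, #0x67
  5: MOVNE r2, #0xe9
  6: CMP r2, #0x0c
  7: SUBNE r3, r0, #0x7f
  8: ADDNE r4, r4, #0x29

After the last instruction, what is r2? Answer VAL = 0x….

0: ✓ CMP  NZCV=0000
1: ✓ MOVNE  r4←0xbd
2: ✓ MOVGE  r0←0x31
3: ✓ CMP  NZCV=1000
4: · MOVVS
5: ✓ MOVNE  r2←0xe9
6: ✓ CMP  NZCV=1010
7: ✓ SUBNE  r3←0xb2
8: ✓ ADDNE  r4←0xe6

VAL = 0xe9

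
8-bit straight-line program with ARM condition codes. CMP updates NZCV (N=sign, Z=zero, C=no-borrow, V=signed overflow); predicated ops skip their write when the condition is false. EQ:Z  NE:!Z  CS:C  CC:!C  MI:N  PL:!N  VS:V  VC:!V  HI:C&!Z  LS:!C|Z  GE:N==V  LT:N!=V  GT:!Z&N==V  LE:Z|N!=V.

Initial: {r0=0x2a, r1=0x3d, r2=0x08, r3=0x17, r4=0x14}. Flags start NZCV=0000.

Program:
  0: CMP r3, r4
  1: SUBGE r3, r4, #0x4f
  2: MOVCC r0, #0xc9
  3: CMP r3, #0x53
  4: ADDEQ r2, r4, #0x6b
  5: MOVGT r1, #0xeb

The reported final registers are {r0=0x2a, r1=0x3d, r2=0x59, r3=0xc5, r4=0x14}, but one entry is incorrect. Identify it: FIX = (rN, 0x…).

[0] flags=0010 → (cmp)
[1] flags=0010 GE?T → r3=0xc5
[2] flags=0010 CC?F → skip
[3] flags=0011 → (cmp)
[4] flags=0011 EQ?F → skip
[5] flags=0011 GT?F → skip

FIX = (r2, 0x08)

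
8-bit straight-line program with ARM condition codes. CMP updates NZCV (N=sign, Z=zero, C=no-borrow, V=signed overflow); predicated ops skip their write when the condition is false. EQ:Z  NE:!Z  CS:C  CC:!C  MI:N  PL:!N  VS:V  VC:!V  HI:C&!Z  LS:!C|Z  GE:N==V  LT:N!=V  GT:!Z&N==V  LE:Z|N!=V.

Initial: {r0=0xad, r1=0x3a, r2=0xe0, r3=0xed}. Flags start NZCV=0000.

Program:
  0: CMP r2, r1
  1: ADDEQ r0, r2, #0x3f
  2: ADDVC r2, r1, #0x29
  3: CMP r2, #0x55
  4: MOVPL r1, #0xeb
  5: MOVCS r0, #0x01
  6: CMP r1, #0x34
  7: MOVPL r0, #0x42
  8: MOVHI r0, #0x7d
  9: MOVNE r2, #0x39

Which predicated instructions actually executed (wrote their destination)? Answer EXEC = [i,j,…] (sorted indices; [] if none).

0: ✓ CMP  NZCV=1010
1: · ADDEQ
2: ✓ ADDVC  r2←0x63
3: ✓ CMP  NZCV=0010
4: ✓ MOVPL  r1←0xeb
5: ✓ MOVCS  r0←0x01
6: ✓ CMP  NZCV=1010
7: · MOVPL
8: ✓ MOVHI  r0←0x7d
9: ✓ MOVNE  r2←0x39

EXEC = [2,4,5,8,9]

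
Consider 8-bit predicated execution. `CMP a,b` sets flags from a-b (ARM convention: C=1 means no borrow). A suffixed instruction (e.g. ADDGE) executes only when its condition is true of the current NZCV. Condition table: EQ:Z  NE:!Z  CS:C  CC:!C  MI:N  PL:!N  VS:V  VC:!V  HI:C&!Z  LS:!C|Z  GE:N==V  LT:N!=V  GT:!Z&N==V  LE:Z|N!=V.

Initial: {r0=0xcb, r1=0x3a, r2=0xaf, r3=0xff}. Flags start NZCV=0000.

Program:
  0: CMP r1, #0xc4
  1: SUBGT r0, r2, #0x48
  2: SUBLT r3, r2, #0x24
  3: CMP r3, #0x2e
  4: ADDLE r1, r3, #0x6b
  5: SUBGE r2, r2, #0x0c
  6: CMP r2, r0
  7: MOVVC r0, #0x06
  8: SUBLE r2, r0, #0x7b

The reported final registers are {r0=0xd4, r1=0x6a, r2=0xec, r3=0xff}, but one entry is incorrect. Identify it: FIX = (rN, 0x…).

[0] flags=0000 → (cmp)
[1] flags=0000 GT?T → r0=0x67
[2] flags=0000 LT?F → skip
[3] flags=1010 → (cmp)
[4] flags=1010 LE?T → r1=0x6a
[5] flags=1010 GE?F → skip
[6] flags=0011 → (cmp)
[7] flags=0011 VC?F → skip
[8] flags=0011 LE?T → r2=0xec

FIX = (r0, 0x67)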